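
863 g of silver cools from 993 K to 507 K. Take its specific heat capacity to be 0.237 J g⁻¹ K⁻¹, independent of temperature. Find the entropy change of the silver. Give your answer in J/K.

ΔS = -137 J/K

ΔS = ∫dQ_rev/T = m c ln(T₂/T₁) = 863 × 0.237 × ln(507/993) = -137 J/K.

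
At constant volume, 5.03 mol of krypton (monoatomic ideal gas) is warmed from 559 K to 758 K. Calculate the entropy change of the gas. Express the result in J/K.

At constant volume, ΔS = nC_V ln(T₂/T₁) with C_V = 3R/2 = 12.47 J mol⁻¹ K⁻¹.
ΔS = 5.03 × 12.47 × ln(758/559) = 19.1 J/K.

ΔS = 19.1 J/K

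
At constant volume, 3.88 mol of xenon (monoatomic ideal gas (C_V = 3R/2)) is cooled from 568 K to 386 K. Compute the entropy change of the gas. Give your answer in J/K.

ΔS = -18.7 J/K

At constant volume, ΔS = nC_V ln(T₂/T₁) with C_V = 3R/2 = 12.47 J mol⁻¹ K⁻¹.
ΔS = 3.88 × 12.47 × ln(386/568) = -18.7 J/K.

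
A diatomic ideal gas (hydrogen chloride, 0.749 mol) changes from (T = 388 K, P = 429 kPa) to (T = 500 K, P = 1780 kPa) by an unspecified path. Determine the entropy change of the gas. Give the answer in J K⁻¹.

ΔS = -3.33 J/K

ΔS = nC_p ln(T₂/T₁) − nR ln(P₂/P₁), with C_p = 7R/2 = 29.1 J mol⁻¹ K⁻¹ for a diatomic ideal gas.
ΔS = 0.749 × [29.1 × ln(500/388) − 8.314 × ln(1780/429)] = -3.33 J/K.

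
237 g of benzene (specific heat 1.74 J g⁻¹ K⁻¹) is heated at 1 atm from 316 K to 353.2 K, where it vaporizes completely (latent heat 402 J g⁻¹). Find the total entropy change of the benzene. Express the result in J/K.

ΔS = 316 J/K

Warming step: ΔS₁ = m c ln(T_tr/T_i) = 237 × 1.74 × ln(353.2/316) = 45.89 J/K.
Phase change: ΔS₂ = +mL/T_tr = 237 × 402 / 353.2 = 269.7 J/K.
ΔS_total = (45.89) + (269.7) = 316 J/K.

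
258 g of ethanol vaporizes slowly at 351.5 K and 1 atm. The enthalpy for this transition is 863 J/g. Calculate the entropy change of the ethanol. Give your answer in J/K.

Heat absorbed by the substance: Q = mL = 258 × 863 = 222654 J.
At constant T, ΔS = Q_rev/T = 222654 / 351.5 = 633 J/K.

ΔS = 633 J/K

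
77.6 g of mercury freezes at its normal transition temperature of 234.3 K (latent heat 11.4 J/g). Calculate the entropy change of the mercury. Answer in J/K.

Heat released by the substance: Q = −mL = −77.6 × 11.4 = −884.64 J.
At constant T, ΔS = Q_rev/T = −884.64 / 234.3 = -3.78 J/K.

ΔS = -3.78 J/K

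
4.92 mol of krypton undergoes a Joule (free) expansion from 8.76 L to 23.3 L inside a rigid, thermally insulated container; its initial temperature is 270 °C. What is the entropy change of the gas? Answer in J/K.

For an ideal gas in free expansion Q = 0 and W = 0, so T is unchanged.
Entropy is a state function; using a reversible isothermal path, ΔS_gas = nR ln(V₂/V₁) = 4.92 × 8.314 × ln(23.3/8.76) = 40 J/K.

ΔS_gas = 40 J/K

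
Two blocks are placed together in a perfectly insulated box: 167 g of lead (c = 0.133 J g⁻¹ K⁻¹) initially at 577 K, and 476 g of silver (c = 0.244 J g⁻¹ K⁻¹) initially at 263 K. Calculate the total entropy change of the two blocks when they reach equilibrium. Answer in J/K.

Energy balance: T_f = (m₁c₁T₁ + m₂c₂T₂)/(m₁c₁ + m₂c₂) = 313.41 K.
ΔS₁ = m₁c₁ ln(T_f/T₁) = 22.211 × ln(313.41/577) = -13.56 J/K.
ΔS₂ = m₂c₂ ln(T_f/T₂) = 116.144 × ln(313.41/263) = 20.37 J/K.
ΔS_total = -13.56 + 20.37 = 6.81 J/K.

ΔS_total = 6.81 J/K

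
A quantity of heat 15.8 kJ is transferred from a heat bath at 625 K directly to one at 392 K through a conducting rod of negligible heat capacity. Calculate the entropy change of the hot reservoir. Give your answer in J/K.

ΔS_hot = -25.3 J/K

The hot reservoir loses heat Q, so ΔS_hot = −Q/T_H = −15800/625 = -25.3 J/K.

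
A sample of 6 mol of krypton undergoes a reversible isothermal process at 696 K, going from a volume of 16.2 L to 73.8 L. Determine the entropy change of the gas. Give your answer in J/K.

For an isothermal ideal gas ΔS_gas = nR ln(V₂/V₁) = 6 × 8.314 × ln(73.8/16.2) = 75.6 J/K.

ΔS_gas = 75.6 J/K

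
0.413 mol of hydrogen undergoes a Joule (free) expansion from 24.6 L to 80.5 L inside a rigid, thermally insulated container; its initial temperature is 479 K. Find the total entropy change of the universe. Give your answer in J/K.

No heat is exchanged and no work is done, so the ideal-gas temperature stays constant.
Entropy is a state function; using a reversible isothermal path, ΔS_gas = nR ln(V₂/V₁) = 0.413 × 8.314 × ln(80.5/24.6) = 4.07 J/K.
The insulated surroundings exchange no heat, so ΔS_surr = 0 and ΔS_universe = ΔS_gas.

ΔS_universe = 4.07 J/K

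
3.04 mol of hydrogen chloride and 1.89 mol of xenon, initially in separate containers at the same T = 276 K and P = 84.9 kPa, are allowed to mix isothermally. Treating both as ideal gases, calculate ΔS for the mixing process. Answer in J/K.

Mole fractions: x_A = 3.04/4.93 = 0.617, x_B = 0.383.
ΔS_mix = −R(n_A ln x_A + n_B ln x_B) = −8.314 × (3.04 ln 0.617 + 1.89 ln 0.383) = 27.3 J/K.

ΔS_mix = 27.3 J/K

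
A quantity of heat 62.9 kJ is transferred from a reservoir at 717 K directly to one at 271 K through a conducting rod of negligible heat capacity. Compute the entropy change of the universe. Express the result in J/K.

ΔS_total = 144 J/K

ΔS_hot = −Q/T_H = −62900/717 = -87.73 J/K and ΔS_cold = +Q/T_C = 62900/271 = 232.1 J/K.
ΔS_total = -87.73 + 232.1 = 144 J/K, positive as the second law requires.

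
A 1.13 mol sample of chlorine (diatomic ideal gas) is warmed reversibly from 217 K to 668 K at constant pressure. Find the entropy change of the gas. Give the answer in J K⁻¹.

ΔS = 37 J/K

At constant pressure, ΔS = nC_p ln(T₂/T₁) with C_p = 7R/2 = 29.1 J mol⁻¹ K⁻¹.
ΔS = 1.13 × 29.1 × ln(668/217) = 37 J/K.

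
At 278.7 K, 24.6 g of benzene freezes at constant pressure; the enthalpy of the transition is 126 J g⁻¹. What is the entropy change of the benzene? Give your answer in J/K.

ΔS = -11.1 J/K

Heat released by the substance: Q = −mL = −24.6 × 126 = −3099.6 J.
At constant T, ΔS = Q_rev/T = −3099.6 / 278.7 = -11.1 J/K.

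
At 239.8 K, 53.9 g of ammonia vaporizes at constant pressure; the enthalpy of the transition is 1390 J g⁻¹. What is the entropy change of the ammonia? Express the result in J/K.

ΔS = 312 J/K

Heat absorbed by the substance: Q = mL = 53.9 × 1390 = 74921 J.
At constant T, ΔS = Q_rev/T = 74921 / 239.8 = 312 J/K.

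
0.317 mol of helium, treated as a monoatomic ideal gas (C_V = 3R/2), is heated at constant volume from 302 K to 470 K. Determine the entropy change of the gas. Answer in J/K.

At constant volume, ΔS = nC_V ln(T₂/T₁) with C_V = 3R/2 = 12.47 J mol⁻¹ K⁻¹.
ΔS = 0.317 × 12.47 × ln(470/302) = 1.75 J/K.

ΔS = 1.75 J/K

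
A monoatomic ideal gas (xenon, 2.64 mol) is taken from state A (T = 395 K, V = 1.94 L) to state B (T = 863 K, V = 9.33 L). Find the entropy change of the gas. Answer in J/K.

ΔS = 60.2 J/K

Entropy is a state function: ΔS = nC_V ln(T₂/T₁) + nR ln(V₂/V₁), with C_V = 3R/2 = 12.47 J mol⁻¹ K⁻¹ for a monoatomic ideal gas.
ΔS = 2.64 × [12.47 × ln(863/395) + 8.314 × ln(9.33/1.94)] = 60.2 J/K.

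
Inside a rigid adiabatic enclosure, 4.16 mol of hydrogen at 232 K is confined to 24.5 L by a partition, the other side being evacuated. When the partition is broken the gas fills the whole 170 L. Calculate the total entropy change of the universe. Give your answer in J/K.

No heat is exchanged and no work is done, so the ideal-gas temperature stays constant.
Entropy is a state function; using a reversible isothermal path, ΔS_gas = nR ln(V₂/V₁) = 4.16 × 8.314 × ln(170/24.5) = 67 J/K.
The insulated surroundings exchange no heat, so ΔS_surr = 0 and ΔS_universe = ΔS_gas.

ΔS_universe = 67 J/K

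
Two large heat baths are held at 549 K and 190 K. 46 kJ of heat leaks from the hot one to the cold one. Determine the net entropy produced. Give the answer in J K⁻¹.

ΔS_total = 158 J/K

ΔS_hot = −Q/T_H = −46000/549 = -83.79 J/K and ΔS_cold = +Q/T_C = 46000/190 = 242.1 J/K.
ΔS_total = -83.79 + 242.1 = 158 J/K, positive as the second law requires.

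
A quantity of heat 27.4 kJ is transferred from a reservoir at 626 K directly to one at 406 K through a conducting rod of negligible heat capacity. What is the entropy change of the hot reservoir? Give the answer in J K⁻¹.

The hot reservoir loses heat Q, so ΔS_hot = −Q/T_H = −27400/626 = -43.8 J/K.

ΔS_hot = -43.8 J/K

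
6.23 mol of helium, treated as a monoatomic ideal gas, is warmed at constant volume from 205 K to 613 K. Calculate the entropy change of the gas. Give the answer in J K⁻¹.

ΔS = 85.1 J/K

At constant volume, ΔS = nC_V ln(T₂/T₁) with C_V = 3R/2 = 12.47 J mol⁻¹ K⁻¹.
ΔS = 6.23 × 12.47 × ln(613/205) = 85.1 J/K.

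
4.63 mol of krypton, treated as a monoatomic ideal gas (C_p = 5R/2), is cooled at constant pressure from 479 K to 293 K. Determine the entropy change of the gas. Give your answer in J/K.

ΔS = -47.3 J/K

At constant pressure, ΔS = nC_p ln(T₂/T₁) with C_p = 5R/2 = 20.79 J mol⁻¹ K⁻¹.
ΔS = 4.63 × 20.79 × ln(293/479) = -47.3 J/K.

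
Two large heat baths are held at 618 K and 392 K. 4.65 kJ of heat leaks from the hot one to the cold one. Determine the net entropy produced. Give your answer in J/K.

ΔS_total = 4.34 J/K

ΔS_hot = −Q/T_H = −4650/618 = -7.524 J/K and ΔS_cold = +Q/T_C = 4650/392 = 11.86 J/K.
ΔS_total = -7.524 + 11.86 = 4.34 J/K, positive as the second law requires.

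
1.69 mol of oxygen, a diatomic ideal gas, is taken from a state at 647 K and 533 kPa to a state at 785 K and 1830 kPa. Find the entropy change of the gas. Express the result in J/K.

ΔS = -7.82 J/K

ΔS = nC_p ln(T₂/T₁) − nR ln(P₂/P₁), with C_p = 7R/2 = 29.1 J mol⁻¹ K⁻¹ for a diatomic ideal gas.
ΔS = 1.69 × [29.1 × ln(785/647) − 8.314 × ln(1830/533)] = -7.82 J/K.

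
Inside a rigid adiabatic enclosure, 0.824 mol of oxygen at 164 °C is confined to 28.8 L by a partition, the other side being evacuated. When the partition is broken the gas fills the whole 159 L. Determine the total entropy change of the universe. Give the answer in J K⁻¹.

ΔS_universe = 11.7 J/K

For an ideal gas in free expansion Q = 0 and W = 0, so T is unchanged.
Entropy is a state function; using a reversible isothermal path, ΔS_gas = nR ln(V₂/V₁) = 0.824 × 8.314 × ln(159/28.8) = 11.7 J/K.
The insulated surroundings exchange no heat, so ΔS_surr = 0 and ΔS_universe = ΔS_gas.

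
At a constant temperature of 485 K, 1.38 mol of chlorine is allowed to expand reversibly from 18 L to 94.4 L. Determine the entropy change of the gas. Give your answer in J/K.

For an isothermal ideal gas ΔS_gas = nR ln(V₂/V₁) = 1.38 × 8.314 × ln(94.4/18) = 19 J/K.

ΔS_gas = 19 J/K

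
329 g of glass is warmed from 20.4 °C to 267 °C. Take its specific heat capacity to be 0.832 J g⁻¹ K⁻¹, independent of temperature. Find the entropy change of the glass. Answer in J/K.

In kelvin: T₁ = 293.55 K, T₂ = 540.15 K. ΔS = ∫dQ_rev/T = m c ln(T₂/T₁) = 329 × 0.832 × ln(540.15/293.55) = 167 J/K.

ΔS = 167 J/K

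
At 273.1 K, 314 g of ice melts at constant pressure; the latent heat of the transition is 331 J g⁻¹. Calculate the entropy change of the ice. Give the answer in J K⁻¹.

ΔS = 381 J/K

Heat absorbed by the substance: Q = mL = 314 × 331 = 103934 J.
At constant T, ΔS = Q_rev/T = 103934 / 273.1 = 381 J/K.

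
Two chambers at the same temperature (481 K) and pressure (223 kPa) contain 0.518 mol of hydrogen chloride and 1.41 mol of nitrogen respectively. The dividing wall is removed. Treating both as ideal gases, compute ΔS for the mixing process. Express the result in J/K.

ΔS_mix = 9.33 J/K

Mole fractions: x_A = 0.518/1.93 = 0.269, x_B = 0.731.
ΔS_mix = −R(n_A ln x_A + n_B ln x_B) = −8.314 × (0.518 ln 0.269 + 1.41 ln 0.731) = 9.33 J/K.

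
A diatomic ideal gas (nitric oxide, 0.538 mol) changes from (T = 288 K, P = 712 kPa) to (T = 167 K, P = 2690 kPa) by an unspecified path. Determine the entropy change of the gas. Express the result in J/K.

ΔS = -14.5 J/K

ΔS = nC_p ln(T₂/T₁) − nR ln(P₂/P₁), with C_p = 7R/2 = 29.1 J mol⁻¹ K⁻¹ for a diatomic ideal gas.
ΔS = 0.538 × [29.1 × ln(167/288) − 8.314 × ln(2690/712)] = -14.5 J/K.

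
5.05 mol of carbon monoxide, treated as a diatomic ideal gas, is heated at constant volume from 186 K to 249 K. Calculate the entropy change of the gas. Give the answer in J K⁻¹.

ΔS = 30.6 J/K

At constant volume, ΔS = nC_V ln(T₂/T₁) with C_V = 5R/2 = 20.79 J mol⁻¹ K⁻¹.
ΔS = 5.05 × 20.79 × ln(249/186) = 30.6 J/K.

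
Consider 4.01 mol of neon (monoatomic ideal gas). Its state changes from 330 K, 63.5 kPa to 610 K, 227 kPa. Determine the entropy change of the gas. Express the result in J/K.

ΔS = 8.74 J/K

ΔS = nC_p ln(T₂/T₁) − nR ln(P₂/P₁), with C_p = 5R/2 = 20.79 J mol⁻¹ K⁻¹ for a monoatomic ideal gas.
ΔS = 4.01 × [20.79 × ln(610/330) − 8.314 × ln(227/63.5)] = 8.74 J/K.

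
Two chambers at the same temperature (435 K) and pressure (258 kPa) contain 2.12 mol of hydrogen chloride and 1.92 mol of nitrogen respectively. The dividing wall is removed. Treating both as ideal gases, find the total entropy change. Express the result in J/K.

ΔS_mix = 23.2 J/K

Mole fractions: x_A = 2.12/4.04 = 0.525, x_B = 0.475.
ΔS_mix = −R(n_A ln x_A + n_B ln x_B) = −8.314 × (2.12 ln 0.525 + 1.92 ln 0.475) = 23.2 J/K.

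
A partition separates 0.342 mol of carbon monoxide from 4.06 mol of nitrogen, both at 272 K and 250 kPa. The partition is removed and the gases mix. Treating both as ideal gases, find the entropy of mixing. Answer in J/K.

ΔS_mix = 9.99 J/K

Mole fractions: x_A = 0.342/4.4 = 0.0777, x_B = 0.922.
ΔS_mix = −R(n_A ln x_A + n_B ln x_B) = −8.314 × (0.342 ln 0.0777 + 4.06 ln 0.922) = 9.99 J/K.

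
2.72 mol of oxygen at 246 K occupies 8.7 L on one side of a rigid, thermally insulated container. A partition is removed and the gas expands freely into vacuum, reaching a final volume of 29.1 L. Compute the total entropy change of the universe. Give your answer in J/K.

ΔS_universe = 27.3 J/K

For an ideal gas in free expansion Q = 0 and W = 0, so T is unchanged.
Entropy is a state function; using a reversible isothermal path, ΔS_gas = nR ln(V₂/V₁) = 2.72 × 8.314 × ln(29.1/8.7) = 27.3 J/K.
The insulated surroundings exchange no heat, so ΔS_surr = 0 and ΔS_universe = ΔS_gas.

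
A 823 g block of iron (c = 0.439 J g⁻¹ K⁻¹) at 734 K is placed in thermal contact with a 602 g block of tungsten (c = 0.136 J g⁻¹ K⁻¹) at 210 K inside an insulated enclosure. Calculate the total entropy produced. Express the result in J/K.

ΔS_total = 39.8 J/K

Energy balance: T_f = (m₁c₁T₁ + m₂c₂T₂)/(m₁c₁ + m₂c₂) = 637.2 K.
ΔS₁ = m₁c₁ ln(T_f/T₁) = 361.297 × ln(637.2/734) = -51.1 J/K.
ΔS₂ = m₂c₂ ln(T_f/T₂) = 81.872 × ln(637.2/210) = 90.88 J/K.
ΔS_total = -51.1 + 90.88 = 39.8 J/K.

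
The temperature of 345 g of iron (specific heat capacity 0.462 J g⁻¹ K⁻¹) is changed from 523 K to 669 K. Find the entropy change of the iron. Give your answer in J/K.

ΔS = ∫dQ_rev/T = m c ln(T₂/T₁) = 345 × 0.462 × ln(669/523) = 39.2 J/K.

ΔS = 39.2 J/K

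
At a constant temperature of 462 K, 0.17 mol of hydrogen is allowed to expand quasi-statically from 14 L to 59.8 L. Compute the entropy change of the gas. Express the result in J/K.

ΔS_gas = 2.05 J/K

For an isothermal ideal gas ΔS_gas = nR ln(V₂/V₁) = 0.17 × 8.314 × ln(59.8/14) = 2.05 J/K.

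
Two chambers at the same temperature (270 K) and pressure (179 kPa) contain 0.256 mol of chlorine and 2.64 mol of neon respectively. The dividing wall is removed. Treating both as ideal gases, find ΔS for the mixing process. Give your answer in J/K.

Mole fractions: x_A = 0.256/2.9 = 0.0884, x_B = 0.912.
ΔS_mix = −R(n_A ln x_A + n_B ln x_B) = −8.314 × (0.256 ln 0.0884 + 2.64 ln 0.912) = 7.19 J/K.

ΔS_mix = 7.19 J/K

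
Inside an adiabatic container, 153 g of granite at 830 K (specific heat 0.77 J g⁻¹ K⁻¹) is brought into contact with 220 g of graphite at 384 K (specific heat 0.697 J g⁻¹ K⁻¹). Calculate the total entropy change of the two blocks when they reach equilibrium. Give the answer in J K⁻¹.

ΔS_total = 20 J/K

Energy balance: T_f = (m₁c₁T₁ + m₂c₂T₂)/(m₁c₁ + m₂c₂) = 577.78 K.
ΔS₁ = m₁c₁ ln(T_f/T₁) = 117.81 × ln(577.78/830) = -42.67 J/K.
ΔS₂ = m₂c₂ ln(T_f/T₂) = 153.34 × ln(577.78/384) = 62.65 J/K.
ΔS_total = -42.67 + 62.65 = 20 J/K.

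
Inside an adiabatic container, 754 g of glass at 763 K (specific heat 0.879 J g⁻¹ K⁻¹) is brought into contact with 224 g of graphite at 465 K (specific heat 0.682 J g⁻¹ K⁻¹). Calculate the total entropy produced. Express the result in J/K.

Energy balance: T_f = (m₁c₁T₁ + m₂c₂T₂)/(m₁c₁ + m₂c₂) = 707.18 K.
ΔS₁ = m₁c₁ ln(T_f/T₁) = 662.766 × ln(707.18/763) = -50.35 J/K.
ΔS₂ = m₂c₂ ln(T_f/T₂) = 152.768 × ln(707.18/465) = 64.05 J/K.
ΔS_total = -50.35 + 64.05 = 13.7 J/K.

ΔS_total = 13.7 J/K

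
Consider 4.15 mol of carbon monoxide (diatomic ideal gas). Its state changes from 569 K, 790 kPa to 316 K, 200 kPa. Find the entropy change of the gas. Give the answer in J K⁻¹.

ΔS = -23.6 J/K

ΔS = nC_p ln(T₂/T₁) − nR ln(P₂/P₁), with C_p = 7R/2 = 29.1 J mol⁻¹ K⁻¹ for a diatomic ideal gas.
ΔS = 4.15 × [29.1 × ln(316/569) − 8.314 × ln(200/790)] = -23.6 J/K.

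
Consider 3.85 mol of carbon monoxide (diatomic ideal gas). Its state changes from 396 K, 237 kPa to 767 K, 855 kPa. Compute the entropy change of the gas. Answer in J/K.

ΔS = nC_p ln(T₂/T₁) − nR ln(P₂/P₁), with C_p = 7R/2 = 29.1 J mol⁻¹ K⁻¹ for a diatomic ideal gas.
ΔS = 3.85 × [29.1 × ln(767/396) − 8.314 × ln(855/237)] = 33 J/K.

ΔS = 33 J/K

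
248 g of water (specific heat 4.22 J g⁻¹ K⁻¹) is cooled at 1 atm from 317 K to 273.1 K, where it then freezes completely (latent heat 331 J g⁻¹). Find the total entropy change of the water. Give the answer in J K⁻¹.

ΔS = -457 J/K

Cooling step: ΔS₁ = m c ln(T_tr/T_i) = 248 × 4.22 × ln(273.1/317) = -156 J/K.
Phase change: ΔS₂ = −mL/T_tr = −248 × 331 / 273.1 = -300.6 J/K.
ΔS_total = (-156) + (-300.6) = -457 J/K.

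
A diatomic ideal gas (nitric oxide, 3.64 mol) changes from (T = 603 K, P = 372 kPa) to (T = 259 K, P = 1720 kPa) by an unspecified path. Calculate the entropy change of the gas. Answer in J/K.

ΔS = nC_p ln(T₂/T₁) − nR ln(P₂/P₁), with C_p = 7R/2 = 29.1 J mol⁻¹ K⁻¹ for a diatomic ideal gas.
ΔS = 3.64 × [29.1 × ln(259/603) − 8.314 × ln(1720/372)] = -136 J/K.

ΔS = -136 J/K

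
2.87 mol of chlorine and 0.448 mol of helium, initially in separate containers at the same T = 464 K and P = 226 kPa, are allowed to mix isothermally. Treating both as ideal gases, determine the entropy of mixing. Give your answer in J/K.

Mole fractions: x_A = 2.87/3.32 = 0.865, x_B = 0.135.
ΔS_mix = −R(n_A ln x_A + n_B ln x_B) = −8.314 × (2.87 ln 0.865 + 0.448 ln 0.135) = 10.9 J/K.

ΔS_mix = 10.9 J/K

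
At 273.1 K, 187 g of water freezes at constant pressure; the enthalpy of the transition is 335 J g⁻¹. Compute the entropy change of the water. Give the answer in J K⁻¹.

ΔS = -229 J/K

Heat released by the substance: Q = −mL = −187 × 335 = −62645 J.
At constant T, ΔS = Q_rev/T = −62645 / 273.1 = -229 J/K.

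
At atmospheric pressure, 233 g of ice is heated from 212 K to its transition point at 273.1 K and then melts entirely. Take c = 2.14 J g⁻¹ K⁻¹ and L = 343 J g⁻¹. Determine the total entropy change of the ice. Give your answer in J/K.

Warming step: ΔS₁ = m c ln(T_tr/T_i) = 233 × 2.14 × ln(273.1/212) = 126.3 J/K.
Phase change: ΔS₂ = +mL/T_tr = 233 × 343 / 273.1 = 292.6 J/K.
ΔS_total = (126.3) + (292.6) = 419 J/K.

ΔS = 419 J/K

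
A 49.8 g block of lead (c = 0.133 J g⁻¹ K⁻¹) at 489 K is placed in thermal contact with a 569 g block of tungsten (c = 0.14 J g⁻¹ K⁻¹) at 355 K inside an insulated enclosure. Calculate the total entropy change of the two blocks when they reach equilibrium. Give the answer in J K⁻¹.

Energy balance: T_f = (m₁c₁T₁ + m₂c₂T₂)/(m₁c₁ + m₂c₂) = 365.29 K.
ΔS₁ = m₁c₁ ln(T_f/T₁) = 6.6234 × ln(365.29/489) = -1.932 J/K.
ΔS₂ = m₂c₂ ln(T_f/T₂) = 79.66 × ln(365.29/355) = 2.275 J/K.
ΔS_total = -1.932 + 2.275 = 0.343 J/K.

ΔS_total = 0.343 J/K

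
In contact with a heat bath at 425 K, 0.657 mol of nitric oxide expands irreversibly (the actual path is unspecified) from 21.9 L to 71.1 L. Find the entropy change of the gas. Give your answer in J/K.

ΔS_gas = 6.43 J/K

Entropy is a state function, so ΔS_gas depends only on the end states.
For an isothermal ideal gas ΔS_gas = nR ln(V₂/V₁) = 0.657 × 8.314 × ln(71.1/21.9) = 6.43 J/K.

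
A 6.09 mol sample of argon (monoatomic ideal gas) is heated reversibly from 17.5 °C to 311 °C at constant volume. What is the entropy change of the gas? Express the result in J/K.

ΔS = 53 J/K

In kelvin: T₁ = 290.65 K, T₂ = 584.15 K. At constant volume, ΔS = nC_V ln(T₂/T₁) with C_V = 3R/2 = 12.47 J mol⁻¹ K⁻¹.
ΔS = 6.09 × 12.47 × ln(584.15/290.65) = 53 J/K.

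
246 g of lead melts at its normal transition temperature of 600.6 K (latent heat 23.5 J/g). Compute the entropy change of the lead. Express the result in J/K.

Heat absorbed by the substance: Q = mL = 246 × 23.5 = 5781 J.
At constant T, ΔS = Q_rev/T = 5781 / 600.6 = 9.63 J/K.

ΔS = 9.63 J/K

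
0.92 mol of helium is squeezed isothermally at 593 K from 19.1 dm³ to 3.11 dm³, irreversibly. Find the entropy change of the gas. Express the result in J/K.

Entropy is a state function, so ΔS_gas depends only on the end states.
For an isothermal ideal gas ΔS_gas = nR ln(V₂/V₁) = 0.92 × 8.314 × ln(3.11/19.1) = -13.9 J/K.

ΔS_gas = -13.9 J/K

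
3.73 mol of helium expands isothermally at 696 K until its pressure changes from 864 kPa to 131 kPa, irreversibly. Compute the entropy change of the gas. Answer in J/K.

Entropy is a state function, so ΔS_gas depends only on the end states.
For an isothermal ideal gas ΔS_gas = nR ln(P₁/P₂) = 3.73 × 8.314 × ln(864/131) = 58.5 J/K.

ΔS_gas = 58.5 J/K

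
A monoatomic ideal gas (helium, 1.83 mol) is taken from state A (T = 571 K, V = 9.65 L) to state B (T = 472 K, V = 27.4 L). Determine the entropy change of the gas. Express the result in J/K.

Entropy is a state function: ΔS = nC_V ln(T₂/T₁) + nR ln(V₂/V₁), with C_V = 3R/2 = 12.47 J mol⁻¹ K⁻¹ for a monoatomic ideal gas.
ΔS = 1.83 × [12.47 × ln(472/571) + 8.314 × ln(27.4/9.65)] = 11.5 J/K.

ΔS = 11.5 J/K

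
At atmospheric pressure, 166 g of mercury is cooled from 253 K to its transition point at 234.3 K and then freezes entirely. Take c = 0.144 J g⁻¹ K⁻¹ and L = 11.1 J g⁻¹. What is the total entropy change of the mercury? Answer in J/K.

ΔS = -9.7 J/K

Cooling step: ΔS₁ = m c ln(T_tr/T_i) = 166 × 0.144 × ln(234.3/253) = -1.836 J/K.
Phase change: ΔS₂ = −mL/T_tr = −166 × 11.1 / 234.3 = -7.864 J/K.
ΔS_total = (-1.836) + (-7.864) = -9.7 J/K.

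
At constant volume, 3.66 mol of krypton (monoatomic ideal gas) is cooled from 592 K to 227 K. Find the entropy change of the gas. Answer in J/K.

ΔS = -43.8 J/K

At constant volume, ΔS = nC_V ln(T₂/T₁) with C_V = 3R/2 = 12.47 J mol⁻¹ K⁻¹.
ΔS = 3.66 × 12.47 × ln(227/592) = -43.8 J/K.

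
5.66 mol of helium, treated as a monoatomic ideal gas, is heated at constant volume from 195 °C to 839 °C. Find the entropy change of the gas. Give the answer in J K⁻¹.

In kelvin: T₁ = 468.15 K, T₂ = 1112.15 K. At constant volume, ΔS = nC_V ln(T₂/T₁) with C_V = 3R/2 = 12.47 J mol⁻¹ K⁻¹.
ΔS = 5.66 × 12.47 × ln(1112.15/468.15) = 61.1 J/K.

ΔS = 61.1 J/K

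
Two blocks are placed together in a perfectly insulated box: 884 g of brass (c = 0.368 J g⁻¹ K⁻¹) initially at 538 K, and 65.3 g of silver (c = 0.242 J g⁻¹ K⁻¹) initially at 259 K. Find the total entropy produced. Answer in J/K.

Energy balance: T_f = (m₁c₁T₁ + m₂c₂T₂)/(m₁c₁ + m₂c₂) = 525.07 K.
ΔS₁ = m₁c₁ ln(T_f/T₁) = 325.312 × ln(525.07/538) = -7.911 J/K.
ΔS₂ = m₂c₂ ln(T_f/T₂) = 15.8026 × ln(525.07/259) = 11.17 J/K.
ΔS_total = -7.911 + 11.17 = 3.26 J/K.

ΔS_total = 3.26 J/K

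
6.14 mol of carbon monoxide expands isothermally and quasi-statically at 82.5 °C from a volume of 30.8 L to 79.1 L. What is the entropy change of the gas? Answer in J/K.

ΔS_gas = 48.1 J/K

For an isothermal ideal gas ΔS_gas = nR ln(V₂/V₁) = 6.14 × 8.314 × ln(79.1/30.8) = 48.1 J/K.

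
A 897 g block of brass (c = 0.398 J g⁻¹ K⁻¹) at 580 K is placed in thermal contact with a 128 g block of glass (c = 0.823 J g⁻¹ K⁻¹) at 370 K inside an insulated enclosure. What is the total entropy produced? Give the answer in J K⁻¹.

Energy balance: T_f = (m₁c₁T₁ + m₂c₂T₂)/(m₁c₁ + m₂c₂) = 532.15 K.
ΔS₁ = m₁c₁ ln(T_f/T₁) = 357.006 × ln(532.15/580) = -30.737 J/K.
ΔS₂ = m₂c₂ ln(T_f/T₂) = 105.344 × ln(532.15/370) = 38.285 J/K.
ΔS_total = -30.737 + 38.285 = 7.55 J/K.

ΔS_total = 7.55 J/K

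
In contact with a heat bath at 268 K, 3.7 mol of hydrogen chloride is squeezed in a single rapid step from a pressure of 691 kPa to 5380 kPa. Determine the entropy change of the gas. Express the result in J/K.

Entropy is a state function, so ΔS_gas depends only on the end states.
For an isothermal ideal gas ΔS_gas = nR ln(P₁/P₂) = 3.7 × 8.314 × ln(691/5380) = -63.1 J/K.

ΔS_gas = -63.1 J/K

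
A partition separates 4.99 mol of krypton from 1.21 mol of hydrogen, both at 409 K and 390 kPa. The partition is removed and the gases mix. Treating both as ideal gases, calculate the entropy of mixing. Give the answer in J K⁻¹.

ΔS_mix = 25.4 J/K

Mole fractions: x_A = 4.99/6.2 = 0.805, x_B = 0.195.
ΔS_mix = −R(n_A ln x_A + n_B ln x_B) = −8.314 × (4.99 ln 0.805 + 1.21 ln 0.195) = 25.4 J/K.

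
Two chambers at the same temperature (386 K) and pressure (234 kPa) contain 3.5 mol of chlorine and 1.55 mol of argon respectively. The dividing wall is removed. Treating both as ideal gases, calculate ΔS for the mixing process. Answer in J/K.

Mole fractions: x_A = 3.5/5.05 = 0.693, x_B = 0.307.
ΔS_mix = −R(n_A ln x_A + n_B ln x_B) = −8.314 × (3.5 ln 0.693 + 1.55 ln 0.307) = 25.9 J/K.

ΔS_mix = 25.9 J/K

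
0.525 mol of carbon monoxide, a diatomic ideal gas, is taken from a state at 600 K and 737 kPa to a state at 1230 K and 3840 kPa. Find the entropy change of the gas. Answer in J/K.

ΔS = nC_p ln(T₂/T₁) − nR ln(P₂/P₁), with C_p = 7R/2 = 29.1 J mol⁻¹ K⁻¹ for a diatomic ideal gas.
ΔS = 0.525 × [29.1 × ln(1230/600) − 8.314 × ln(3840/737)] = 3.76 J/K.

ΔS = 3.76 J/K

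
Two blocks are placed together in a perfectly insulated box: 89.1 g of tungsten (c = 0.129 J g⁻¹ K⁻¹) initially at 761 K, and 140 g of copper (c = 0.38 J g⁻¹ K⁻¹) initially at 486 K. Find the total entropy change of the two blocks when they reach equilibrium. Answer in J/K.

ΔS_total = 1.04 J/K

Energy balance: T_f = (m₁c₁T₁ + m₂c₂T₂)/(m₁c₁ + m₂c₂) = 534.86 K.
ΔS₁ = m₁c₁ ln(T_f/T₁) = 11.4939 × ln(534.86/761) = -4.053 J/K.
ΔS₂ = m₂c₂ ln(T_f/T₂) = 53.2 × ln(534.86/486) = 5.096 J/K.
ΔS_total = -4.053 + 5.096 = 1.04 J/K.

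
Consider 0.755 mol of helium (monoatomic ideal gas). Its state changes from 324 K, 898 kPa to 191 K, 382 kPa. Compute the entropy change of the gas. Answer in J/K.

ΔS = nC_p ln(T₂/T₁) − nR ln(P₂/P₁), with C_p = 5R/2 = 20.79 J mol⁻¹ K⁻¹ for a monoatomic ideal gas.
ΔS = 0.755 × [20.79 × ln(191/324) − 8.314 × ln(382/898)] = -2.93 J/K.

ΔS = -2.93 J/K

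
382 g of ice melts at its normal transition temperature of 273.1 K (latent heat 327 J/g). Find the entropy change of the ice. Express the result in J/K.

Heat absorbed by the substance: Q = mL = 382 × 327 = 124914 J.
At constant T, ΔS = Q_rev/T = 124914 / 273.1 = 457 J/K.

ΔS = 457 J/K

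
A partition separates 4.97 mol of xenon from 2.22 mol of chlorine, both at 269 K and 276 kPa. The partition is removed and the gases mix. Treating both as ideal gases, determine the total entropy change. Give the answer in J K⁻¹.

Mole fractions: x_A = 4.97/7.19 = 0.691, x_B = 0.309.
ΔS_mix = −R(n_A ln x_A + n_B ln x_B) = −8.314 × (4.97 ln 0.691 + 2.22 ln 0.309) = 36.9 J/K.

ΔS_mix = 36.9 J/K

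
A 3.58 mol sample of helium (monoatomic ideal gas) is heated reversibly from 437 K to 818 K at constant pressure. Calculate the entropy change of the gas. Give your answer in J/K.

At constant pressure, ΔS = nC_p ln(T₂/T₁) with C_p = 5R/2 = 20.79 J mol⁻¹ K⁻¹.
ΔS = 3.58 × 20.79 × ln(818/437) = 46.6 J/K.

ΔS = 46.6 J/K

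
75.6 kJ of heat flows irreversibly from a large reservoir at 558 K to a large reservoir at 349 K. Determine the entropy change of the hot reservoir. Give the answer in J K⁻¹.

The hot reservoir loses heat Q, so ΔS_hot = −Q/T_H = −75600/558 = -135 J/K.

ΔS_hot = -135 J/K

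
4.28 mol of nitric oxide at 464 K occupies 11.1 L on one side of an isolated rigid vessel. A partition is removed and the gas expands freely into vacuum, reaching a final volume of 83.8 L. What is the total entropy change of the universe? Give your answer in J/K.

ΔS_universe = 71.9 J/K

For an ideal gas in free expansion Q = 0 and W = 0, so T is unchanged.
Entropy is a state function; using a reversible isothermal path, ΔS_gas = nR ln(V₂/V₁) = 4.28 × 8.314 × ln(83.8/11.1) = 71.9 J/K.
The insulated surroundings exchange no heat, so ΔS_surr = 0 and ΔS_universe = ΔS_gas.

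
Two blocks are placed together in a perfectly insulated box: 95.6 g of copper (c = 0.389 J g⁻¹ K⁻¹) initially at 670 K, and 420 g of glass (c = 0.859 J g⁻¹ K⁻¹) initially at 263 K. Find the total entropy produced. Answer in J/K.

ΔS_total = 19 J/K

Energy balance: T_f = (m₁c₁T₁ + m₂c₂T₂)/(m₁c₁ + m₂c₂) = 301.03 K.
ΔS₁ = m₁c₁ ln(T_f/T₁) = 37.1884 × ln(301.03/670) = -29.75 J/K.
ΔS₂ = m₂c₂ ln(T_f/T₂) = 360.78 × ln(301.03/263) = 48.73 J/K.
ΔS_total = -29.75 + 48.73 = 19 J/K.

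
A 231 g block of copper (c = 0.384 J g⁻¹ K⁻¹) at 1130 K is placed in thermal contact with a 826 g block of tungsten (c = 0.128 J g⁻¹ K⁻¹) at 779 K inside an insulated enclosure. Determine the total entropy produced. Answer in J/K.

ΔS_total = 3.35 J/K

Energy balance: T_f = (m₁c₁T₁ + m₂c₂T₂)/(m₁c₁ + m₂c₂) = 939.13 K.
ΔS₁ = m₁c₁ ln(T_f/T₁) = 88.704 × ln(939.13/1130) = -16.412 J/K.
ΔS₂ = m₂c₂ ln(T_f/T₂) = 105.728 × ln(939.13/779) = 19.766 J/K.
ΔS_total = -16.412 + 19.766 = 3.35 J/K.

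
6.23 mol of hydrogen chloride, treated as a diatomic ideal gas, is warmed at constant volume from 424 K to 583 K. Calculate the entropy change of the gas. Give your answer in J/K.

ΔS = 41.2 J/K

At constant volume, ΔS = nC_V ln(T₂/T₁) with C_V = 5R/2 = 20.79 J mol⁻¹ K⁻¹.
ΔS = 6.23 × 20.79 × ln(583/424) = 41.2 J/K.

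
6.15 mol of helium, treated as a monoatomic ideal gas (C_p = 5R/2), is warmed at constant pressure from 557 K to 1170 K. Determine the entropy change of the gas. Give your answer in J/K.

At constant pressure, ΔS = nC_p ln(T₂/T₁) with C_p = 5R/2 = 20.79 J mol⁻¹ K⁻¹.
ΔS = 6.15 × 20.79 × ln(1170/557) = 94.9 J/K.

ΔS = 94.9 J/K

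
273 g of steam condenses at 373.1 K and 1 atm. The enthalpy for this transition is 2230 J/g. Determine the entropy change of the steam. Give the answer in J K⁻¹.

ΔS = -1630 J/K

Heat released by the substance: Q = −mL = −273 × 2230 = −608790 J.
At constant T, ΔS = Q_rev/T = −608790 / 373.1 = -1630 J/K.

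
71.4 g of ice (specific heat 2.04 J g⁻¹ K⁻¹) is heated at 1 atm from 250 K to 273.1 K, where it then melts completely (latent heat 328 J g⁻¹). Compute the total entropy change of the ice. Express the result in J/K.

Warming step: ΔS₁ = m c ln(T_tr/T_i) = 71.4 × 2.04 × ln(273.1/250) = 12.87 J/K.
Phase change: ΔS₂ = +mL/T_tr = 71.4 × 328 / 273.1 = 85.75 J/K.
ΔS_total = (12.87) + (85.75) = 98.6 J/K.

ΔS = 98.6 J/K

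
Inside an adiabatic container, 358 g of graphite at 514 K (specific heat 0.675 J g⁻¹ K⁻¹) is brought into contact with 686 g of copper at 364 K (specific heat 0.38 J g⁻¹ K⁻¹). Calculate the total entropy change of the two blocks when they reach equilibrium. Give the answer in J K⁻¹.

ΔS_total = 7.46 J/K

Energy balance: T_f = (m₁c₁T₁ + m₂c₂T₂)/(m₁c₁ + m₂c₂) = 436.16 K.
ΔS₁ = m₁c₁ ln(T_f/T₁) = 241.65 × ln(436.16/514) = -39.68 J/K.
ΔS₂ = m₂c₂ ln(T_f/T₂) = 260.68 × ln(436.16/364) = 47.14 J/K.
ΔS_total = -39.68 + 47.14 = 7.46 J/K.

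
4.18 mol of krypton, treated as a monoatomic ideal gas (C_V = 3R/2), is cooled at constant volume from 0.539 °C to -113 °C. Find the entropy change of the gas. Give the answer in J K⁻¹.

In kelvin: T₁ = 273.689 K, T₂ = 160.15 K. At constant volume, ΔS = nC_V ln(T₂/T₁) with C_V = 3R/2 = 12.47 J mol⁻¹ K⁻¹.
ΔS = 4.18 × 12.47 × ln(160.15/273.689) = -27.9 J/K.

ΔS = -27.9 J/K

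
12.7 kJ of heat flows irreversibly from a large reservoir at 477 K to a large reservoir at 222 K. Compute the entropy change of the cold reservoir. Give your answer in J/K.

ΔS_cold = 57.2 J/K

The cold reservoir gains heat Q, so ΔS_cold = +Q/T_C = 12700/222 = 57.2 J/K.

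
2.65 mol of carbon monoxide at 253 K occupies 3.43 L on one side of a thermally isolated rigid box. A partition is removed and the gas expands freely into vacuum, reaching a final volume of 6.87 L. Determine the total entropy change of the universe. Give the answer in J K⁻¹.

No heat is exchanged and no work is done, so the ideal-gas temperature stays constant.
Entropy is a state function; using a reversible isothermal path, ΔS_gas = nR ln(V₂/V₁) = 2.65 × 8.314 × ln(6.87/3.43) = 15.3 J/K.
The insulated surroundings exchange no heat, so ΔS_surr = 0 and ΔS_universe = ΔS_gas.

ΔS_universe = 15.3 J/K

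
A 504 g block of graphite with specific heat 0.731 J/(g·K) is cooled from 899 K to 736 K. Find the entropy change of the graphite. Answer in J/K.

ΔS = -73.7 J/K

ΔS = ∫dQ_rev/T = m c ln(T₂/T₁) = 504 × 0.731 × ln(736/899) = -73.7 J/K.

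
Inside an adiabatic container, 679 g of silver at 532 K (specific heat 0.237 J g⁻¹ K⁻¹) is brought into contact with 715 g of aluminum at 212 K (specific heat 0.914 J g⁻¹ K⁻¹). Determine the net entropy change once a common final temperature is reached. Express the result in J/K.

Energy balance: T_f = (m₁c₁T₁ + m₂c₂T₂)/(m₁c₁ + m₂c₂) = 275.23 K.
ΔS₁ = m₁c₁ ln(T_f/T₁) = 160.923 × ln(275.23/532) = -106.1 J/K.
ΔS₂ = m₂c₂ ln(T_f/T₂) = 653.51 × ln(275.23/212) = 170.6 J/K.
ΔS_total = -106.1 + 170.6 = 64.5 J/K.

ΔS_total = 64.5 J/K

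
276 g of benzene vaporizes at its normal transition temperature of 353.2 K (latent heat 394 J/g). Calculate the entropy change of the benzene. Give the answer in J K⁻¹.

Heat absorbed by the substance: Q = mL = 276 × 394 = 108744 J.
At constant T, ΔS = Q_rev/T = 108744 / 353.2 = 308 J/K.

ΔS = 308 J/K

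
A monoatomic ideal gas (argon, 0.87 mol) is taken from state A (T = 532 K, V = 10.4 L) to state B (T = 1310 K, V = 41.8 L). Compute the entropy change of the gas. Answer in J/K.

ΔS = 19.8 J/K

Entropy is a state function: ΔS = nC_V ln(T₂/T₁) + nR ln(V₂/V₁), with C_V = 3R/2 = 12.47 J mol⁻¹ K⁻¹ for a monoatomic ideal gas.
ΔS = 0.87 × [12.47 × ln(1310/532) + 8.314 × ln(41.8/10.4)] = 19.8 J/K.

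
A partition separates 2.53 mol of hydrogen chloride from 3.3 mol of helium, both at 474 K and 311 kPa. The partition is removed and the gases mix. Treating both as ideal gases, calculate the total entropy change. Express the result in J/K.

Mole fractions: x_A = 2.53/5.83 = 0.434, x_B = 0.566.
ΔS_mix = −R(n_A ln x_A + n_B ln x_B) = −8.314 × (2.53 ln 0.434 + 3.3 ln 0.566) = 33.2 J/K.

ΔS_mix = 33.2 J/K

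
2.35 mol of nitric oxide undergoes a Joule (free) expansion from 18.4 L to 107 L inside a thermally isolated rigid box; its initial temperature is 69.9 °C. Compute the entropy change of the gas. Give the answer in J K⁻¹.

For an ideal gas in free expansion Q = 0 and W = 0, so T is unchanged.
Entropy is a state function; using a reversible isothermal path, ΔS_gas = nR ln(V₂/V₁) = 2.35 × 8.314 × ln(107/18.4) = 34.4 J/K.

ΔS_gas = 34.4 J/K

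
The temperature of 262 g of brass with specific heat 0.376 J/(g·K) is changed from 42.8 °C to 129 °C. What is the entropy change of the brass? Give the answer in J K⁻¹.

In kelvin: T₁ = 315.95 K, T₂ = 402.15 K. ΔS = ∫dQ_rev/T = m c ln(T₂/T₁) = 262 × 0.376 × ln(402.15/315.95) = 23.8 J/K.

ΔS = 23.8 J/K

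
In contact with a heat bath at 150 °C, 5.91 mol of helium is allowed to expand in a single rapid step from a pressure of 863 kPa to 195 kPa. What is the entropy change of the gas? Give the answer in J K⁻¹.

Entropy is a state function, so ΔS_gas depends only on the end states.
For an isothermal ideal gas ΔS_gas = nR ln(P₁/P₂) = 5.91 × 8.314 × ln(863/195) = 73.1 J/K.

ΔS_gas = 73.1 J/K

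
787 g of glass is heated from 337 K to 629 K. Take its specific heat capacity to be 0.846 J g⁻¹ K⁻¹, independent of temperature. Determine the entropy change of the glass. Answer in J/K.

ΔS = 415 J/K

ΔS = ∫dQ_rev/T = m c ln(T₂/T₁) = 787 × 0.846 × ln(629/337) = 415 J/K.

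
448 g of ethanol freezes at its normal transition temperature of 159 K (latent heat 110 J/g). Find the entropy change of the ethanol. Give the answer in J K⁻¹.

ΔS = -310 J/K

Heat released by the substance: Q = −mL = −448 × 110 = −49280 J.
At constant T, ΔS = Q_rev/T = −49280 / 159 = -310 J/K.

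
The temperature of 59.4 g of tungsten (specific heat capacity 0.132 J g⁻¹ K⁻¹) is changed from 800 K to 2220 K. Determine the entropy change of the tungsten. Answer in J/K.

ΔS = ∫dQ_rev/T = m c ln(T₂/T₁) = 59.4 × 0.132 × ln(2220/800) = 8 J/K.

ΔS = 8 J/K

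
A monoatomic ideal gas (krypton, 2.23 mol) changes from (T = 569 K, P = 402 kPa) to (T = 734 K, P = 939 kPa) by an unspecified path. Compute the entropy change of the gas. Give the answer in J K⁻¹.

ΔS = nC_p ln(T₂/T₁) − nR ln(P₂/P₁), with C_p = 5R/2 = 20.79 J mol⁻¹ K⁻¹ for a monoatomic ideal gas.
ΔS = 2.23 × [20.79 × ln(734/569) − 8.314 × ln(939/402)] = -3.93 J/K.

ΔS = -3.93 J/K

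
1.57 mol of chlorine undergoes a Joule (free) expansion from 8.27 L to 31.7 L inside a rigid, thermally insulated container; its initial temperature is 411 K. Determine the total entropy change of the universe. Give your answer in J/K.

For an ideal gas in free expansion Q = 0 and W = 0, so T is unchanged.
Entropy is a state function; using a reversible isothermal path, ΔS_gas = nR ln(V₂/V₁) = 1.57 × 8.314 × ln(31.7/8.27) = 17.5 J/K.
The insulated surroundings exchange no heat, so ΔS_surr = 0 and ΔS_universe = ΔS_gas.

ΔS_universe = 17.5 J/K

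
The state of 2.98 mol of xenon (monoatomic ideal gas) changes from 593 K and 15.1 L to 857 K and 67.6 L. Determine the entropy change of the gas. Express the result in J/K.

Entropy is a state function: ΔS = nC_V ln(T₂/T₁) + nR ln(V₂/V₁), with C_V = 3R/2 = 12.47 J mol⁻¹ K⁻¹ for a monoatomic ideal gas.
ΔS = 2.98 × [12.47 × ln(857/593) + 8.314 × ln(67.6/15.1)] = 50.8 J/K.

ΔS = 50.8 J/K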